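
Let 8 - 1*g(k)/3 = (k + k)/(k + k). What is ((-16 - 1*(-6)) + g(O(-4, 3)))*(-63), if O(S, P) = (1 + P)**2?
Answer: -693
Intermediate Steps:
g(k) = 21 (g(k) = 24 - 3*(k + k)/(k + k) = 24 - 3*2*k/(2*k) = 24 - 3*2*k*1/(2*k) = 24 - 3*1 = 24 - 3 = 21)
((-16 - 1*(-6)) + g(O(-4, 3)))*(-63) = ((-16 - 1*(-6)) + 21)*(-63) = ((-16 + 6) + 21)*(-63) = (-10 + 21)*(-63) = 11*(-63) = -693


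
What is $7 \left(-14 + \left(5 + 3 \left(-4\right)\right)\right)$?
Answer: $-147$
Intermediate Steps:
$7 \left(-14 + \left(5 + 3 \left(-4\right)\right)\right) = 7 \left(-14 + \left(5 - 12\right)\right) = 7 \left(-14 - 7\right) = 7 \left(-21\right) = -147$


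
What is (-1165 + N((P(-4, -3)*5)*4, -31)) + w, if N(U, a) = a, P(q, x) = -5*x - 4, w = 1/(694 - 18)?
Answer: -808495/676 ≈ -1196.0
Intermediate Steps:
w = 1/676 ≈ 0.0014793
P(q, x) = -4 - 5*x
(-1165 + N((P(-4, -3)*5)*4, -31)) + w = (-1165 - 31) + 1/676 = -1196 + 1/676 = -808495/676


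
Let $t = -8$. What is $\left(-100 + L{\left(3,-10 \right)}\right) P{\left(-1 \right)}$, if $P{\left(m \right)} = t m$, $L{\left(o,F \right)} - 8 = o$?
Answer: $-712$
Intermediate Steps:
$L{\left(o,F \right)} = 8 + o$
$P{\left(m \right)} = - 8 m$
$\left(-100 + L{\left(3,-10 \right)}\right) P{\left(-1 \right)} = \left(-100 + \left(8 + 3\right)\right) \left(\left(-8\right) \left(-1\right)\right) = \left(-100 + 11\right) 8 = \left(-89\right) 8 = -712$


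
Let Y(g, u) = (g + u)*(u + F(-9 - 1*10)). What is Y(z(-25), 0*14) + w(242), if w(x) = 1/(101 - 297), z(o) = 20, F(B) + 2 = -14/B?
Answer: -94099/3724 ≈ -25.268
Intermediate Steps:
F(B) = -2 - 14/B
w(x) = -1/196 (w(x) = 1/(-196) = -1/196)
Y(g, u) = (-24/19 + u)*(g + u) (Y(g, u) = (g + u)*(u + (-2 - 14/(-9 - 1*10))) = (g + u)*(u + (-2 - 14/(-9 - 10))) = (g + u)*(u + (-2 - 14/(-19))) = (g + u)*(u + (-2 - 14*(-1/19))) = (g + u)*(u + (-2 + 14/19)) = (g + u)*(u - 24/19) = (g + u)*(-24/19 + u) = (-24/19 + u)*(g + u))
Y(z(-25), 0*14) + w(242) = ((0*14)² - 24/19*20 - 0*14 + 20*(0*14)) - 1/196 = (0² - 480/19 - 24/19*0 + 20*0) - 1/196 = (0 - 480/19 + 0 + 0) - 1/196 = -480/19 - 1/196 = -94099/3724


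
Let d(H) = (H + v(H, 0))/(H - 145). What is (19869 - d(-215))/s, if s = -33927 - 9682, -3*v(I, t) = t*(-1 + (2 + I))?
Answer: -1430525/3139848 ≈ -0.45560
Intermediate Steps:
v(I, t) = -t*(1 + I)/3 (v(I, t) = -t*(-1 + (2 + I))/3 = -t*(1 + I)/3)
s = -43609
d(H) = H/(-145 + H) (d(H) = (H - ⅓*0*(1 + H))/(H - 145) = (H + 0)/(-145 + H) = H/(-145 + H))
(19869 - d(-215))/s = (19869 - (-215)/(-145 - 215))/(-43609) = (19869 - (-215)/(-360))*(-1/43609) = (19869 - (-215)*(-1)/360)*(-1/43609) = (19869 - 1*43/72)*(-1/43609) = (19869 - 43/72)*(-1/43609) = (1430525/72)*(-1/43609) = -1430525/3139848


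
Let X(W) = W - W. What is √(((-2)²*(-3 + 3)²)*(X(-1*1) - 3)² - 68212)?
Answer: 2*I*√17053 ≈ 261.17*I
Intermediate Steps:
X(W) = 0
√(((-2)²*(-3 + 3)²)*(X(-1*1) - 3)² - 68212) = √(((-2)²*(-3 + 3)²)*(0 - 3)² - 68212) = √((4*0²)*(-3)² - 68212) = √((4*0)*9 - 68212) = √(0*9 - 68212) = √(0 - 68212) = √(-68212) = 2*I*√17053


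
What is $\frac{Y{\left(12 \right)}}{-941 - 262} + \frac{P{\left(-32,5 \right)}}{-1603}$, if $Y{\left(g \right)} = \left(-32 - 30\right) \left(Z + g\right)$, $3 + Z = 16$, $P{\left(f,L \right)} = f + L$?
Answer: $\frac{2517131}{1928409} \approx 1.3053$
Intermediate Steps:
$P{\left(f,L \right)} = L + f$
$Z = 13$ ($Z = -3 + 16 = 13$)
$Y{\left(g \right)} = -806 - 62 g$ ($Y{\left(g \right)} = \left(-32 - 30\right) \left(13 + g\right) = - 62 \left(13 + g\right) = -806 - 62 g$)
$\frac{Y{\left(12 \right)}}{-941 - 262} + \frac{P{\left(-32,5 \right)}}{-1603} = \frac{-806 - 744}{-941 - 262} + \frac{5 - 32}{-1603} = \frac{-806 - 744}{-1203} - - \frac{27}{1603} = \left(-1550\right) \left(- \frac{1}{1203}\right) + \frac{27}{1603} = \frac{1550}{1203} + \frac{27}{1603} = \frac{2517131}{1928409}$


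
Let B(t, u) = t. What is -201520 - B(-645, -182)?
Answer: -200875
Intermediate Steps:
-201520 - B(-645, -182) = -201520 - 1*(-645) = -201520 + 645 = -200875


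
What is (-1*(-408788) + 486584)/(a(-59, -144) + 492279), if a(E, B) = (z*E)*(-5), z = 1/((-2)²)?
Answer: 3581488/1969411 ≈ 1.8186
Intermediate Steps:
z = ¼ (z = 1/4 = ¼ ≈ 0.25000)
a(E, B) = -5*E/4 (a(E, B) = (E/4)*(-5) = -5*E/4)
(-1*(-408788) + 486584)/(a(-59, -144) + 492279) = (-1*(-408788) + 486584)/(-5/4*(-59) + 492279) = (408788 + 486584)/(295/4 + 492279) = 895372/(1969411/4) = 895372*(4/1969411) = 3581488/1969411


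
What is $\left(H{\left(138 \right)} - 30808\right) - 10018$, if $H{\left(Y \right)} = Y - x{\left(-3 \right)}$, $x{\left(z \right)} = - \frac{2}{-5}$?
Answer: $- \frac{203442}{5} \approx -40688.0$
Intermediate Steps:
$x{\left(z \right)} = \frac{2}{5}$ ($x{\left(z \right)} = \left(-2\right) \left(- \frac{1}{5}\right) = \frac{2}{5}$)
$H{\left(Y \right)} = - \frac{2}{5} + Y$ ($H{\left(Y \right)} = Y - \frac{2}{5} = - \frac{2}{5} + Y$)
$\left(H{\left(138 \right)} - 30808\right) - 10018 = \left(\left(- \frac{2}{5} + 138\right) - 30808\right) - 10018 = \left(\frac{688}{5} - 30808\right) - 10018 = - \frac{153352}{5} - 10018 = - \frac{203442}{5}$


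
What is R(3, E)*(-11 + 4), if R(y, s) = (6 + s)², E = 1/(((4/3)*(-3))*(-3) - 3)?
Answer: -21175/81 ≈ -261.42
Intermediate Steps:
E = ⅑ (E = 1/(((4*(⅓))*(-3))*(-3) - 3) = 1/(((4/3)*(-3))*(-3) - 3) = 1/(-4*(-3) - 3) = 1/(12 - 3) = 1/9 = ⅑ ≈ 0.11111)
R(3, E)*(-11 + 4) = (6 + ⅑)²*(-11 + 4) = (55/9)²*(-7) = (3025/81)*(-7) = -21175/81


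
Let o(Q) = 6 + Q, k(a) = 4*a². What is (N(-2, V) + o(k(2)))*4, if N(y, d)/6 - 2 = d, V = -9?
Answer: -80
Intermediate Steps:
N(y, d) = 12 + 6*d
(N(-2, V) + o(k(2)))*4 = ((12 + 6*(-9)) + (6 + 4*2²))*4 = ((12 - 54) + (6 + 4*4))*4 = (-42 + (6 + 16))*4 = (-42 + 22)*4 = -20*4 = -80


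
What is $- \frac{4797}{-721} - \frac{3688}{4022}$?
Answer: $\frac{8317243}{1449931} \approx 5.7363$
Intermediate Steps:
$- \frac{4797}{-721} - \frac{3688}{4022} = \left(-4797\right) \left(- \frac{1}{721}\right) - \frac{1844}{2011} = \frac{4797}{721} - \frac{1844}{2011} = \frac{8317243}{1449931}$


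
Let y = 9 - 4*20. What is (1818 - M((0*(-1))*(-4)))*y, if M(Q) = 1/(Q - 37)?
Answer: -4775957/37 ≈ -1.2908e+5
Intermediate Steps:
M(Q) = 1/(-37 + Q)
y = -71 (y = 9 - 80 = -71)
(1818 - M((0*(-1))*(-4)))*y = (1818 - 1/(-37 + (0*(-1))*(-4)))*(-71) = (1818 - 1/(-37 + 0*(-4)))*(-71) = (1818 - 1/(-37 + 0))*(-71) = (1818 - 1/(-37))*(-71) = (1818 - 1*(-1/37))*(-71) = (1818 + 1/37)*(-71) = (67267/37)*(-71) = -4775957/37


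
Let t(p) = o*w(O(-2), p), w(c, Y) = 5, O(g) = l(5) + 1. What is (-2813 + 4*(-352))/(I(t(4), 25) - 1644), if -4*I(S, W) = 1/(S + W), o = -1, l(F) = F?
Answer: 5040/1963 ≈ 2.5675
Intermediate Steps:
O(g) = 6 (O(g) = 5 + 1 = 6)
t(p) = -5 (t(p) = -1*5 = -5)
I(S, W) = -1/(4*(S + W))
(-2813 + 4*(-352))/(I(t(4), 25) - 1644) = (-2813 + 4*(-352))/(-1/(4*(-5) + 4*25) - 1644) = (-2813 - 1408)/(-1/(-20 + 100) - 1644) = -4221/(-1/80 - 1644) = -4221/(-131521/80) = -4221*(-80/131521) = 5040/1963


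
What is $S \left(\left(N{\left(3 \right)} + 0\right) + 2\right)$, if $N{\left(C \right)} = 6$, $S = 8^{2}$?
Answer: $512$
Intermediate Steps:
$S = 64$
$S \left(\left(N{\left(3 \right)} + 0\right) + 2\right) = 64 \left(\left(6 + 0\right) + 2\right) = 64 \left(6 + 2\right) = 64 \cdot 8 = 512$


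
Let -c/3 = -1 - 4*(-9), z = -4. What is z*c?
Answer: 420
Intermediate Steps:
c = -105 (c = -3*(-1 - 4*(-9)) = -3*(-1 + 36) = -3*35 = -105)
z*c = -4*(-105) = 420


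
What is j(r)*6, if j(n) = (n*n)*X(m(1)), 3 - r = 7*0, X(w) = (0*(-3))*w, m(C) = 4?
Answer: 0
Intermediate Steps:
X(w) = 0 (X(w) = 0*w = 0)
r = 3 (r = 3 - 7*0 = 3 - 1*0 = 3 + 0 = 3)
j(n) = 0 (j(n) = (n*n)*0 = n²*0 = 0)
j(r)*6 = 0*6 = 0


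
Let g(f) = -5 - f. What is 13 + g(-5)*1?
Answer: 13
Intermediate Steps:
13 + g(-5)*1 = 13 + (-5 - 1*(-5))*1 = 13 + (-5 + 5)*1 = 13 + 0*1 = 13 + 0 = 13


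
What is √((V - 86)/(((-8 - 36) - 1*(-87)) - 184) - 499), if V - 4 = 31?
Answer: 6*I*√30597/47 ≈ 22.33*I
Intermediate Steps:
V = 35 (V = 4 + 31 = 35)
√((V - 86)/(((-8 - 36) - 1*(-87)) - 184) - 499) = √((35 - 86)/(((-8 - 36) - 1*(-87)) - 184) - 499) = √(-51/((-44 + 87) - 184) - 499) = √(-51/(43 - 184) - 499) = √(-51/(-141) - 499) = √(-51*(-1/141) - 499) = √(17/47 - 499) = √(-23436/47) = 6*I*√30597/47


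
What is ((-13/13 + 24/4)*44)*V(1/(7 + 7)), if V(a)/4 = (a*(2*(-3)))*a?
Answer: -1320/49 ≈ -26.939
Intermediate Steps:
V(a) = -24*a**2 (V(a) = 4*((a*(2*(-3)))*a) = 4*((a*(-6))*a) = 4*((-6*a)*a) = 4*(-6*a**2) = -24*a**2)
((-13/13 + 24/4)*44)*V(1/(7 + 7)) = ((-13/13 + 24/4)*44)*(-24/(7 + 7)**2) = ((-13*1/13 + 24*(1/4))*44)*(-24*(1/14)**2) = ((-1 + 6)*44)*(-24*(1/14)**2) = (5*44)*(-24*1/196) = 220*(-6/49) = -1320/49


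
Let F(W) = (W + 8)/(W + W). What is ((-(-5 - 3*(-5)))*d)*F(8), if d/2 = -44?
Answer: 880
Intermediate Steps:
d = -88 (d = 2*(-44) = -88)
F(W) = (8 + W)/(2*W) (F(W) = (8 + W)/((2*W)) = (8 + W)*(1/(2*W)) = (8 + W)/(2*W))
((-(-5 - 3*(-5)))*d)*F(8) = (-(-5 - 3*(-5))*(-88))*((½)*(8 + 8)/8) = (-(-5 + 15)*(-88))*((½)*(⅛)*16) = (-1*10*(-88))*1 = -10*(-88)*1 = 880*1 = 880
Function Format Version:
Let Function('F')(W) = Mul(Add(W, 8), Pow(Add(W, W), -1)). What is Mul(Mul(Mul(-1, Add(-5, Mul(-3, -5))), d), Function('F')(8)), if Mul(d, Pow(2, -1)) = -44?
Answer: 880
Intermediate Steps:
d = -88 (d = Mul(2, -44) = -88)
Function('F')(W) = Mul(Rational(1, 2), Pow(W, -1), Add(8, W)) (Function('F')(W) = Mul(Add(8, W), Pow(Mul(2, W), -1)) = Mul(Add(8, W), Mul(Rational(1, 2), Pow(W, -1))) = Mul(Rational(1, 2), Pow(W, -1), Add(8, W)))
Mul(Mul(Mul(-1, Add(-5, Mul(-3, -5))), d), Function('F')(8)) = Mul(Mul(Mul(-1, Add(-5, Mul(-3, -5))), -88), Mul(Rational(1, 2), Pow(8, -1), Add(8, 8))) = Mul(Mul(Mul(-1, Add(-5, 15)), -88), Mul(Rational(1, 2), Rational(1, 8), 16)) = Mul(Mul(Mul(-1, 10), -88), 1) = Mul(Mul(-10, -88), 1) = Mul(880, 1) = 880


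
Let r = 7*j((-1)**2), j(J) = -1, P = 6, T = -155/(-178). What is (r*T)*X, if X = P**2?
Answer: -19530/89 ≈ -219.44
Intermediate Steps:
T = 155/178 (T = -155*(-1/178) = 155/178 ≈ 0.87079)
X = 36 (X = 6**2 = 36)
r = -7 (r = 7*(-1) = -7)
(r*T)*X = -7*155/178*36 = -1085/178*36 = -19530/89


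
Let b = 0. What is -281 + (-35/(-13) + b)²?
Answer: -46264/169 ≈ -273.75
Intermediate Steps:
-281 + (-35/(-13) + b)² = -281 + (-35/(-13) + 0)² = -281 + (-35*(-1/13) + 0)² = -281 + (35/13 + 0)² = -281 + (35/13)² = -281 + 1225/169 = -46264/169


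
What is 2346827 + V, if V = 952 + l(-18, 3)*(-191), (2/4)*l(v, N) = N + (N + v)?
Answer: 2352363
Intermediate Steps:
l(v, N) = 2*v + 4*N (l(v, N) = 2*(N + (N + v)) = 2*(v + 2*N) = 2*v + 4*N)
V = 5536 (V = 952 + (2*(-18) + 4*3)*(-191) = 952 + (-36 + 12)*(-191) = 952 - 24*(-191) = 952 + 4584 = 5536)
2346827 + V = 2346827 + 5536 = 2352363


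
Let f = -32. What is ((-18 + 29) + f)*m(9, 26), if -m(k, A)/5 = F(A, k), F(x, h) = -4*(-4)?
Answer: 1680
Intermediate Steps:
F(x, h) = 16
m(k, A) = -80 (m(k, A) = -5*16 = -80)
((-18 + 29) + f)*m(9, 26) = ((-18 + 29) - 32)*(-80) = (11 - 32)*(-80) = -21*(-80) = 1680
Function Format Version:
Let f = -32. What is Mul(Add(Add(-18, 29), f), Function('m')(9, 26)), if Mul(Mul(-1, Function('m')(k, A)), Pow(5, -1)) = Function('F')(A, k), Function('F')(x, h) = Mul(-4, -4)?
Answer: 1680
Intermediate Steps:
Function('F')(x, h) = 16
Function('m')(k, A) = -80 (Function('m')(k, A) = Mul(-5, 16) = -80)
Mul(Add(Add(-18, 29), f), Function('m')(9, 26)) = Mul(Add(Add(-18, 29), -32), -80) = Mul(Add(11, -32), -80) = Mul(-21, -80) = 1680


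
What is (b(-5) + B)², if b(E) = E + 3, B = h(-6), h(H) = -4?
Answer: 36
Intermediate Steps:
B = -4
b(E) = 3 + E
(b(-5) + B)² = ((3 - 5) - 4)² = (-2 - 4)² = (-6)² = 36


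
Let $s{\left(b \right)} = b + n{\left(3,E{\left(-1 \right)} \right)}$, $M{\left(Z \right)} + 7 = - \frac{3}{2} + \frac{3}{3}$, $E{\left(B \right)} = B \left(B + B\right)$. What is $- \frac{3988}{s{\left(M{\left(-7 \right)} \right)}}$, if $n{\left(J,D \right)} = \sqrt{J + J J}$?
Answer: $\frac{39880}{59} + \frac{31904 \sqrt{3}}{177} \approx 988.13$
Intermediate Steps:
$E{\left(B \right)} = 2 B^{2}$ ($E{\left(B \right)} = B 2 B = 2 B^{2}$)
$n{\left(J,D \right)} = \sqrt{J + J^{2}}$
$M{\left(Z \right)} = - \frac{15}{2}$ ($M{\left(Z \right)} = -7 + \left(- \frac{3}{2} + \frac{3}{3}\right) = -7 + \left(\left(-3\right) \frac{1}{2} + 3 \cdot \frac{1}{3}\right) = -7 + \left(- \frac{3}{2} + 1\right) = -7 - \frac{1}{2} = - \frac{15}{2}$)
$s{\left(b \right)} = b + 2 \sqrt{3}$ ($s{\left(b \right)} = b + \sqrt{3 \left(1 + 3\right)} = b + \sqrt{3 \cdot 4} = b + \sqrt{12} = b + 2 \sqrt{3}$)
$- \frac{3988}{s{\left(M{\left(-7 \right)} \right)}} = - \frac{3988}{- \frac{15}{2} + 2 \sqrt{3}}$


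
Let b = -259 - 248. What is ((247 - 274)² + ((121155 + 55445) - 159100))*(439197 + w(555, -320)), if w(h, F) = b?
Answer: 7996880010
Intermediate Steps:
b = -507
w(h, F) = -507
((247 - 274)² + ((121155 + 55445) - 159100))*(439197 + w(555, -320)) = ((247 - 274)² + ((121155 + 55445) - 159100))*(439197 - 507) = ((-27)² + (176600 - 159100))*438690 = (729 + 17500)*438690 = 18229*438690 = 7996880010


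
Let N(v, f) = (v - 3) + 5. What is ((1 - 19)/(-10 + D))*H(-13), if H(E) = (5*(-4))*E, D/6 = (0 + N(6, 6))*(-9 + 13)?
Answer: -180/7 ≈ -25.714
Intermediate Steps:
N(v, f) = 2 + v (N(v, f) = (-3 + v) + 5 = 2 + v)
D = 192 (D = 6*((0 + (2 + 6))*(-9 + 13)) = 6*((0 + 8)*4) = 6*(8*4) = 6*32 = 192)
H(E) = -20*E
((1 - 19)/(-10 + D))*H(-13) = ((1 - 19)/(-10 + 192))*(-20*(-13)) = -18/182*260 = -18*1/182*260 = -9/91*260 = -180/7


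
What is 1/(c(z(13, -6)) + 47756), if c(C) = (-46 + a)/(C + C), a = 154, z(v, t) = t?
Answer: 1/47747 ≈ 2.0944e-5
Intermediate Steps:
c(C) = 54/C (c(C) = (-46 + 154)/(C + C) = 108/((2*C)) = 108*(1/(2*C)) = 54/C)
1/(c(z(13, -6)) + 47756) = 1/(54/(-6) + 47756) = 1/(54*(-1/6) + 47756) = 1/(-9 + 47756) = 1/47747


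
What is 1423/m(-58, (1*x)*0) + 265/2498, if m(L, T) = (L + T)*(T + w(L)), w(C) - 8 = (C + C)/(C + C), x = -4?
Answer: -854081/325989 ≈ -2.6200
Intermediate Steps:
w(C) = 9 (w(C) = 8 + (C + C)/(C + C) = 8 + (2*C)/((2*C)) = 8 + (2*C)*(1/(2*C)) = 8 + 1 = 9)
m(L, T) = (9 + T)*(L + T) (m(L, T) = (L + T)*(T + 9) = (L + T)*(9 + T) = (9 + T)*(L + T))
1423/m(-58, (1*x)*0) + 265/2498 = 1423/(((1*(-4))*0)² + 9*(-58) + 9*((1*(-4))*0) - 58*1*(-4)*0) + 265/2498 = 1423/((-4*0)² - 522 + 9*(-4*0) - (-232)*0) + 265*(1/2498) = 1423/(0² - 522 + 9*0 - 58*0) + 265/2498 = 1423/(0 - 522 + 0 + 0) + 265/2498 = 1423/(-522) + 265/2498 = 1423*(-1/522) + 265/2498 = -1423/522 + 265/2498 = -854081/325989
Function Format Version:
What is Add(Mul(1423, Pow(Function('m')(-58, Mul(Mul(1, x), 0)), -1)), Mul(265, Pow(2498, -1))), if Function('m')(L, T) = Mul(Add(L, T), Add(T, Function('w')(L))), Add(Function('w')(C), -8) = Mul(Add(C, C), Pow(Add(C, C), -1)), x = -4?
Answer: Rational(-854081, 325989) ≈ -2.6200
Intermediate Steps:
Function('w')(C) = 9 (Function('w')(C) = Add(8, Mul(Add(C, C), Pow(Add(C, C), -1))) = Add(8, Mul(Mul(2, C), Pow(Mul(2, C), -1))) = Add(8, Mul(Mul(2, C), Mul(Rational(1, 2), Pow(C, -1)))) = Add(8, 1) = 9)
Function('m')(L, T) = Mul(Add(9, T), Add(L, T)) (Function('m')(L, T) = Mul(Add(L, T), Add(T, 9)) = Mul(Add(L, T), Add(9, T)) = Mul(Add(9, T), Add(L, T)))
Add(Mul(1423, Pow(Function('m')(-58, Mul(Mul(1, x), 0)), -1)), Mul(265, Pow(2498, -1))) = Add(Mul(1423, Pow(Add(Pow(Mul(Mul(1, -4), 0), 2), Mul(9, -58), Mul(9, Mul(Mul(1, -4), 0)), Mul(-58, Mul(Mul(1, -4), 0))), -1)), Mul(265, Pow(2498, -1))) = Add(Mul(1423, Pow(Add(Pow(Mul(-4, 0), 2), -522, Mul(9, Mul(-4, 0)), Mul(-58, Mul(-4, 0))), -1)), Mul(265, Rational(1, 2498))) = Add(Mul(1423, Pow(Add(Pow(0, 2), -522, Mul(9, 0), Mul(-58, 0)), -1)), Rational(265, 2498)) = Add(Mul(1423, Pow(Add(0, -522, 0, 0), -1)), Rational(265, 2498)) = Add(Mul(1423, Pow(-522, -1)), Rational(265, 2498)) = Add(Mul(1423, Rational(-1, 522)), Rational(265, 2498)) = Add(Rational(-1423, 522), Rational(265, 2498)) = Rational(-854081, 325989)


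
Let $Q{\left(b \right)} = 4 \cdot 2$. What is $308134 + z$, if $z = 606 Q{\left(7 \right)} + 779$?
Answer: $313761$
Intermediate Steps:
$Q{\left(b \right)} = 8$
$z = 5627$ ($z = 606 \cdot 8 + 779 = 4848 + 779 = 5627$)
$308134 + z = 308134 + 5627 = 313761$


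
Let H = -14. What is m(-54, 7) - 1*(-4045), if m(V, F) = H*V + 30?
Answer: 4831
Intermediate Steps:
m(V, F) = 30 - 14*V (m(V, F) = -14*V + 30 = 30 - 14*V)
m(-54, 7) - 1*(-4045) = (30 - 14*(-54)) - 1*(-4045) = (30 + 756) + 4045 = 786 + 4045 = 4831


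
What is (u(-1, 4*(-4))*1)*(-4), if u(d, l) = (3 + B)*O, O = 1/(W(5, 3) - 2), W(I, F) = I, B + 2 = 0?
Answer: -4/3 ≈ -1.3333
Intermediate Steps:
B = -2 (B = -2 + 0 = -2)
O = 1/3 (O = 1/(5 - 2) = 1/3 ≈ 0.33333)
u(d, l) = 1/3 (u(d, l) = (3 - 2)*(1/3) = 1*(1/3) = 1/3)
(u(-1, 4*(-4))*1)*(-4) = ((1/3)*1)*(-4) = (1/3)*(-4) = -4/3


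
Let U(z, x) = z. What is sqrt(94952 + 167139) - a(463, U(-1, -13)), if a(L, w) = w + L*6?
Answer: -2777 + sqrt(262091) ≈ -2265.1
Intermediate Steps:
a(L, w) = w + 6*L
sqrt(94952 + 167139) - a(463, U(-1, -13)) = sqrt(94952 + 167139) - (-1 + 6*463) = sqrt(262091) - (-1 + 2778) = sqrt(262091) - 1*2777 = sqrt(262091) - 2777 = -2777 + sqrt(262091)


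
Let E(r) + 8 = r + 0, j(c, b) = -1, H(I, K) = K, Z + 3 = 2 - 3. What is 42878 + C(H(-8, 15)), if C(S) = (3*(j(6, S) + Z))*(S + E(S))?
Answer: 42548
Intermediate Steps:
Z = -4 (Z = -3 + (2 - 3) = -3 - 1 = -4)
E(r) = -8 + r (E(r) = -8 + (r + 0) = -8 + r)
C(S) = 120 - 30*S (C(S) = (3*(-1 - 4))*(S + (-8 + S)) = (3*(-5))*(-8 + 2*S) = -15*(-8 + 2*S) = 120 - 30*S)
42878 + C(H(-8, 15)) = 42878 + (120 - 30*15) = 42878 + (120 - 450) = 42878 - 330 = 42548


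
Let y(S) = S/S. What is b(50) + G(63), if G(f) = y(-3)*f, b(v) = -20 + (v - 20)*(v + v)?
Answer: 3043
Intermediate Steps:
y(S) = 1
b(v) = -20 + 2*v*(-20 + v) (b(v) = -20 + (-20 + v)*(2*v) = -20 + 2*v*(-20 + v))
G(f) = f (G(f) = 1*f = f)
b(50) + G(63) = (-20 - 40*50 + 2*50²) + 63 = (-20 - 2000 + 2*2500) + 63 = (-20 - 2000 + 5000) + 63 = 2980 + 63 = 3043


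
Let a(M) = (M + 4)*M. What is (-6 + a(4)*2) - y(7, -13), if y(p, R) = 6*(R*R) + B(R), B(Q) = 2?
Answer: -958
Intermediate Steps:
a(M) = M*(4 + M) (a(M) = (4 + M)*M = M*(4 + M))
y(p, R) = 2 + 6*R² (y(p, R) = 6*(R*R) + 2 = 6*R² + 2 = 2 + 6*R²)
(-6 + a(4)*2) - y(7, -13) = (-6 + (4*(4 + 4))*2) - (2 + 6*(-13)²) = (-6 + (4*8)*2) - (2 + 6*169) = (-6 + 32*2) - (2 + 1014) = (-6 + 64) - 1*1016 = 58 - 1016 = -958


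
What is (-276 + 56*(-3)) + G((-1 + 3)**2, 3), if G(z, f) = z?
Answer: -440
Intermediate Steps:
(-276 + 56*(-3)) + G((-1 + 3)**2, 3) = (-276 + 56*(-3)) + (-1 + 3)**2 = (-276 - 168) + 2**2 = -444 + 4 = -440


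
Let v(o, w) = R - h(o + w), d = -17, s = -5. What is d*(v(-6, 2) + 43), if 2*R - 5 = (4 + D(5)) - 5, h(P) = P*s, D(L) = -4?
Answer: -391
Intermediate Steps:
h(P) = -5*P (h(P) = P*(-5) = -5*P)
R = 0 (R = 5/2 + ((4 - 4) - 5)/2 = 5/2 + (0 - 5)/2 = 5/2 + (½)*(-5) = 5/2 - 5/2 = 0)
v(o, w) = 5*o + 5*w (v(o, w) = 0 - (-5)*(o + w) = 0 - (-5*o - 5*w) = 0 + (5*o + 5*w) = 5*o + 5*w)
d*(v(-6, 2) + 43) = -17*((5*(-6) + 5*2) + 43) = -17*((-30 + 10) + 43) = -17*(-20 + 43) = -17*23 = -391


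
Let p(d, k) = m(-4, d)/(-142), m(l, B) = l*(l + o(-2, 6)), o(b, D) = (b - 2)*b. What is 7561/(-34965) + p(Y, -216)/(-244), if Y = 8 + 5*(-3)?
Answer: -32816621/151433415 ≈ -0.21671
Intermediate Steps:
o(b, D) = b*(-2 + b) (o(b, D) = (-2 + b)*b = b*(-2 + b))
Y = -7 (Y = 8 - 15 = -7)
m(l, B) = l*(8 + l) (m(l, B) = l*(l - 2*(-2 - 2)) = l*(l - 2*(-4)) = l*(l + 8) = l*(8 + l))
p(d, k) = 8/71 (p(d, k) = -4*(8 - 4)/(-142) = -4*4*(-1/142) = -16*(-1/142) = 8/71)
7561/(-34965) + p(Y, -216)/(-244) = 7561/(-34965) + (8/71)/(-244) = 7561*(-1/34965) + (8/71)*(-1/244) = -7561/34965 - 2/4331 = -32816621/151433415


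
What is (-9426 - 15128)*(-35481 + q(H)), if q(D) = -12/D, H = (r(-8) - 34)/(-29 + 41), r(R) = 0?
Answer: 14808640170/17 ≈ 8.7110e+8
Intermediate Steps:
H = -17/6 (H = (0 - 34)/(-29 + 41) = -34/12 = -34*1/12 = -17/6 ≈ -2.8333)
(-9426 - 15128)*(-35481 + q(H)) = (-9426 - 15128)*(-35481 - 12/(-17/6)) = -24554*(-35481 - 12*(-6/17)) = -24554*(-35481 + 72/17) = -24554*(-603105/17) = 14808640170/17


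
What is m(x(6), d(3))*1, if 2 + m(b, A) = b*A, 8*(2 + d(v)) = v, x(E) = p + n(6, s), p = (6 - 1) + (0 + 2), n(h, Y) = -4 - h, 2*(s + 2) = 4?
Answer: 23/8 ≈ 2.8750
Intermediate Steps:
s = 0 (s = -2 + (½)*4 = -2 + 2 = 0)
p = 7 (p = 5 + 2 = 7)
x(E) = -3 (x(E) = 7 + (-4 - 1*6) = 7 + (-4 - 6) = 7 - 10 = -3)
d(v) = -2 + v/8
m(b, A) = -2 + A*b (m(b, A) = -2 + b*A = -2 + A*b)
m(x(6), d(3))*1 = (-2 + (-2 + (⅛)*3)*(-3))*1 = (-2 + (-2 + 3/8)*(-3))*1 = (-2 - 13/8*(-3))*1 = (-2 + 39/8)*1 = (23/8)*1 = 23/8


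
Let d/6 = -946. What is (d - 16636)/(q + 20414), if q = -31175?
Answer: 22312/10761 ≈ 2.0734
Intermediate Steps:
d = -5676 (d = 6*(-946) = -5676)
(d - 16636)/(q + 20414) = (-5676 - 16636)/(-31175 + 20414) = -22312/(-10761) = -22312*(-1/10761) = 22312/10761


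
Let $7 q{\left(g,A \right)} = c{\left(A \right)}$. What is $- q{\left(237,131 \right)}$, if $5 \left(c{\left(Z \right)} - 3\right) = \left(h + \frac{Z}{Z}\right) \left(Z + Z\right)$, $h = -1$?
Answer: $- \frac{3}{7} \approx -0.42857$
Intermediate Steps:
$c{\left(Z \right)} = 3$ ($c{\left(Z \right)} = 3 + \frac{\left(-1 + \frac{Z}{Z}\right) \left(Z + Z\right)}{5} = 3 + \frac{\left(-1 + 1\right) 2 Z}{5} = 3 + \frac{0 \cdot 2 Z}{5} = 3 + \frac{1}{5} \cdot 0 = 3 + 0 = 3$)
$q{\left(g,A \right)} = \frac{3}{7}$ ($q{\left(g,A \right)} = \frac{1}{7} \cdot 3 = \frac{3}{7}$)
$- q{\left(237,131 \right)} = \left(-1\right) \frac{3}{7} = - \frac{3}{7}$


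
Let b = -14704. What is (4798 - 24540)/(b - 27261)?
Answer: 19742/41965 ≈ 0.47044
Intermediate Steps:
(4798 - 24540)/(b - 27261) = (4798 - 24540)/(-14704 - 27261) = -19742/(-41965) = -19742*(-1/41965) = 19742/41965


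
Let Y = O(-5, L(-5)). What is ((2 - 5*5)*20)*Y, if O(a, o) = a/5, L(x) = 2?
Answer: 460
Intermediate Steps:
O(a, o) = a/5 (O(a, o) = a*(1/5) = a/5)
Y = -1 (Y = (1/5)*(-5) = -1)
((2 - 5*5)*20)*Y = ((2 - 5*5)*20)*(-1) = ((2 - 25)*20)*(-1) = -23*20*(-1) = -460*(-1) = 460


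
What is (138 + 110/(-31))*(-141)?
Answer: -587688/31 ≈ -18958.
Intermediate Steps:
(138 + 110/(-31))*(-141) = (138 + 110*(-1/31))*(-141) = (138 - 110/31)*(-141) = (4168/31)*(-141) = -587688/31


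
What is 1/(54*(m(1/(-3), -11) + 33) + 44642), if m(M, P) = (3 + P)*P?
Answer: 1/51176 ≈ 1.9540e-5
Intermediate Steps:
m(M, P) = P*(3 + P)
1/(54*(m(1/(-3), -11) + 33) + 44642) = 1/(54*(-11*(3 - 11) + 33) + 44642) = 1/(54*(-11*(-8) + 33) + 44642) = 1/(54*(88 + 33) + 44642) = 1/(54*121 + 44642) = 1/(6534 + 44642) = 1/51176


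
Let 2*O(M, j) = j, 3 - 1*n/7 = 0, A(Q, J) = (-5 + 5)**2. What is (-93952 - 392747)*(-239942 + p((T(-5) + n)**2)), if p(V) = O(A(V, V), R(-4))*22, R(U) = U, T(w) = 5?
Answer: 116800946214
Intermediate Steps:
A(Q, J) = 0 (A(Q, J) = 0**2 = 0)
n = 21 (n = 21 - 7*0 = 21 + 0 = 21)
O(M, j) = j/2
p(V) = -44 (p(V) = ((1/2)*(-4))*22 = -2*22 = -44)
(-93952 - 392747)*(-239942 + p((T(-5) + n)**2)) = (-93952 - 392747)*(-239942 - 44) = -486699*(-239986) = 116800946214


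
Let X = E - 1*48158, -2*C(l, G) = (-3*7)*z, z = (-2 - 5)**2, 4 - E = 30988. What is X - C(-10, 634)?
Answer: -159313/2 ≈ -79657.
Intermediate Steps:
E = -30984 (E = 4 - 1*30988 = 4 - 30988 = -30984)
z = 49 (z = (-7)**2 = 49)
C(l, G) = 1029/2 (C(l, G) = -(-3*7)*49/2 = -(-21)*49/2 = -1/2*(-1029) = 1029/2)
X = -79142 (X = -30984 - 1*48158 = -30984 - 48158 = -79142)
X - C(-10, 634) = -79142 - 1*1029/2 = -79142 - 1029/2 = -159313/2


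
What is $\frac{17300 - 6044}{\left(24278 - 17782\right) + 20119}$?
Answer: $\frac{11256}{26615} \approx 0.42292$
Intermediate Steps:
$\frac{17300 - 6044}{\left(24278 - 17782\right) + 20119} = \frac{11256}{6496 + 20119} = \frac{11256}{26615}$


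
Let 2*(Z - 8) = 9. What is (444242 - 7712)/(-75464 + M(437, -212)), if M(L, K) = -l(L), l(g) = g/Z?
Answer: -1818875/314579 ≈ -5.7819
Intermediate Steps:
Z = 25/2 (Z = 8 + (1/2)*9 = 8 + 9/2 = 25/2 ≈ 12.500)
l(g) = 2*g/25 (l(g) = g/(25/2) = g*(2/25) = 2*g/25)
M(L, K) = -2*L/25
(444242 - 7712)/(-75464 + M(437, -212)) = (444242 - 7712)/(-75464 - 2/25*437) = 436530/(-75464 - 874/25) = 436530/(-1887474/25) = 436530*(-25/1887474) = -1818875/314579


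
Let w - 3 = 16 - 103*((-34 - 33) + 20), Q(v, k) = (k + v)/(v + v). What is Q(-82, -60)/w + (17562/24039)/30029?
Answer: 6472374949/31964276560680 ≈ 0.00020249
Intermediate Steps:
Q(v, k) = (k + v)/(2*v) (Q(v, k) = (k + v)/((2*v)) = (k + v)*(1/(2*v)) = (k + v)/(2*v))
w = 4860 (w = 3 + (16 - 103*((-34 - 33) + 20)) = 3 + (16 - 103*(-67 + 20)) = 3 + (16 - 103*(-47)) = 3 + (16 + 4841) = 3 + 4857 = 4860)
Q(-82, -60)/w + (17562/24039)/30029 = ((1/2)*(-60 - 82)/(-82))/4860 + (17562/24039)/30029 = ((1/2)*(-1/82)*(-142))*(1/4860) + (17562*(1/24039))*(1/30029) = (71/82)*(1/4860) + (5854/8013)*(1/30029) = 71/398520 + 5854/240622377 = 6472374949/31964276560680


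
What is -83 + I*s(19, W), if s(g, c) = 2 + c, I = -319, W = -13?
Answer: 3426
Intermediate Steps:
-83 + I*s(19, W) = -83 - 319*(2 - 13) = -83 - 319*(-11) = -83 + 3509 = 3426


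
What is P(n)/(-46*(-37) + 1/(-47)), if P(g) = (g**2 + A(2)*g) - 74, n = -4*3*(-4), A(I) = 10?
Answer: 127370/79993 ≈ 1.5923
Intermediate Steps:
n = 48 (n = -12*(-4) = 48)
P(g) = -74 + g**2 + 10*g (P(g) = (g**2 + 10*g) - 74 = -74 + g**2 + 10*g)
P(n)/(-46*(-37) + 1/(-47)) = (-74 + 48**2 + 10*48)/(-46*(-37) + 1/(-47)) = (-74 + 2304 + 480)/(1702 - 1/47) = 2710/(79993/47) = 2710*(47/79993) = 127370/79993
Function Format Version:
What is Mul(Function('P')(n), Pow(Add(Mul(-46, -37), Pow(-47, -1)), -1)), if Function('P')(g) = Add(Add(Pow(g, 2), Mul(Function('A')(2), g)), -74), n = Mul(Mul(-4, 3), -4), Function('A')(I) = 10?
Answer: Rational(127370, 79993) ≈ 1.5923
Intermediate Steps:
n = 48 (n = Mul(-12, -4) = 48)
Function('P')(g) = Add(-74, Pow(g, 2), Mul(10, g)) (Function('P')(g) = Add(Add(Pow(g, 2), Mul(10, g)), -74) = Add(-74, Pow(g, 2), Mul(10, g)))
Mul(Function('P')(n), Pow(Add(Mul(-46, -37), Pow(-47, -1)), -1)) = Mul(Add(-74, Pow(48, 2), Mul(10, 48)), Pow(Add(Mul(-46, -37), Pow(-47, -1)), -1)) = Mul(Add(-74, 2304, 480), Pow(Add(1702, Rational(-1, 47)), -1)) = Mul(2710, Pow(Rational(79993, 47), -1)) = Mul(2710, Rational(47, 79993)) = Rational(127370, 79993)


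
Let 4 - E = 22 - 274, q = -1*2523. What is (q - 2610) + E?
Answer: -4877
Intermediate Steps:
q = -2523
E = 256 (E = 4 - (22 - 274) = 4 - 1*(-252) = 4 + 252 = 256)
(q - 2610) + E = (-2523 - 2610) + 256 = -5133 + 256 = -4877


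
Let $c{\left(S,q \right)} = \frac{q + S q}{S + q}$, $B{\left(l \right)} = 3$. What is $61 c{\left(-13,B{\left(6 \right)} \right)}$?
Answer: $\frac{1098}{5} \approx 219.6$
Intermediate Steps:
$c{\left(S,q \right)} = \frac{q + S q}{S + q}$
$61 c{\left(-13,B{\left(6 \right)} \right)} = 61 \frac{3 \left(1 - 13\right)}{-13 + 3} = 61 \cdot 3 \frac{1}{-10} \left(-12\right) = 61 \cdot 3 \left(- \frac{1}{10}\right) \left(-12\right) = 61 \cdot \frac{18}{5} = \frac{1098}{5}$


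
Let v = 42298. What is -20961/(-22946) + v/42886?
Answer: 934751677/492031078 ≈ 1.8998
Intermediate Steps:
-20961/(-22946) + v/42886 = -20961/(-22946) + 42298/42886 = -20961*(-1/22946) + 42298*(1/42886) = 20961/22946 + 21149/21443 = 934751677/492031078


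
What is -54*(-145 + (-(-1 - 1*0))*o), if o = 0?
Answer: 7830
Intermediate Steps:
-54*(-145 + (-(-1 - 1*0))*o) = -54*(-145 - (-1 - 1*0)*0) = -54*(-145 - (-1 + 0)*0) = -54*(-145 - 1*(-1)*0) = -54*(-145 + 1*0) = -54*(-145 + 0) = -54*(-145) = 7830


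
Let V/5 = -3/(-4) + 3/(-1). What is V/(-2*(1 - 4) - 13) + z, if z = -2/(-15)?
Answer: 731/420 ≈ 1.7405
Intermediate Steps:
V = -45/4 (V = 5*(-3/(-4) + 3/(-1)) = 5*(-3*(-¼) + 3*(-1)) = 5*(¾ - 3) = 5*(-9/4) = -45/4 ≈ -11.250)
z = 2/15 (z = -2*(-1/15) = 2/15 ≈ 0.13333)
V/(-2*(1 - 4) - 13) + z = -45/4/(-2*(1 - 4) - 13) + 2/15 = -45/4/(-2*(-3) - 13) + 2/15 = -45/4/(6 - 13) + 2/15 = -45/4/(-7) + 2/15 = -⅐*(-45/4) + 2/15 = 45/28 + 2/15 = 731/420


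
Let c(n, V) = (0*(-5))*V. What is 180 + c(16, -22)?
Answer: 180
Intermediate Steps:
c(n, V) = 0 (c(n, V) = 0*V = 0)
180 + c(16, -22) = 180 + 0 = 180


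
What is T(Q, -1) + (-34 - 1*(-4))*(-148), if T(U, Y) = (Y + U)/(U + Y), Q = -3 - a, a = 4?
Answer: 4441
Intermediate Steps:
Q = -7 (Q = -3 - 1*4 = -3 - 4 = -7)
T(U, Y) = 1 (T(U, Y) = (U + Y)/(U + Y) = 1)
T(Q, -1) + (-34 - 1*(-4))*(-148) = 1 + (-34 - 1*(-4))*(-148) = 1 + (-34 + 4)*(-148) = 1 - 30*(-148) = 1 + 4440 = 4441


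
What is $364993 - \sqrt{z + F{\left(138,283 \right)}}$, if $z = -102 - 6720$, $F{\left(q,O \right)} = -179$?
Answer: $364993 - i \sqrt{7001} \approx 3.6499 \cdot 10^{5} - 83.672 i$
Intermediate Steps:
$z = -6822$ ($z = -102 - 6720 = -6822$)
$364993 - \sqrt{z + F{\left(138,283 \right)}} = 364993 - \sqrt{-6822 - 179} = 364993 - \sqrt{-7001} = 364993 - i \sqrt{7001}$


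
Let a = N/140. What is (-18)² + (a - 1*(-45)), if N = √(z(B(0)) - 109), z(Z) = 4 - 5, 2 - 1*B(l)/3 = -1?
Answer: 369 + I*√110/140 ≈ 369.0 + 0.074915*I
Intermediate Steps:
B(l) = 9 (B(l) = 6 - 3*(-1) = 6 + 3 = 9)
z(Z) = -1
N = I*√110 (N = √(-1 - 109) = √(-110) = I*√110 ≈ 10.488*I)
a = I*√110/140 (a = (I*√110)/140 = (I*√110)*(1/140) = I*√110/140 ≈ 0.074915*I)
(-18)² + (a - 1*(-45)) = (-18)² + (I*√110/140 - 1*(-45)) = 324 + (I*√110/140 + 45) = 324 + (45 + I*√110/140) = 369 + I*√110/140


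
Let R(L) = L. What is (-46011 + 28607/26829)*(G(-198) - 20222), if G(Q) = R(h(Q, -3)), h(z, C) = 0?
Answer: 24962047153664/26829 ≈ 9.3041e+8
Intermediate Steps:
G(Q) = 0
(-46011 + 28607/26829)*(G(-198) - 20222) = (-46011 + 28607/26829)*(0 - 20222) = (-46011 + 28607*(1/26829))*(-20222) = (-46011 + 28607/26829)*(-20222) = -1234400512/26829*(-20222) = 24962047153664/26829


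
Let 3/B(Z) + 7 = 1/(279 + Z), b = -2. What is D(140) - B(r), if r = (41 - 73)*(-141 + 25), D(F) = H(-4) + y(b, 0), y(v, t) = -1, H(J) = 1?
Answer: 3991/9312 ≈ 0.42859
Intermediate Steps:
D(F) = 0 (D(F) = 1 - 1 = 0)
r = 3712 (r = -32*(-116) = 3712)
B(Z) = 3/(-7 + 1/(279 + Z))
D(140) - B(r) = 0 - 3*(-279 - 1*3712)/(1952 + 7*3712) = 0 - 3*(-279 - 3712)/(1952 + 25984) = 0 - 3*(-3991)/27936 = 0 - 1*(-3991/9312) = 0 + 3991/9312 = 3991/9312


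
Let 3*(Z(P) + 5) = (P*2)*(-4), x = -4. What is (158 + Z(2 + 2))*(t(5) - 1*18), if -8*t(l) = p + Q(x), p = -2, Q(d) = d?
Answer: -9821/4 ≈ -2455.3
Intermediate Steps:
t(l) = ¾ (t(l) = -(-2 - 4)/8 = -⅛*(-6) = ¾)
Z(P) = -5 - 8*P/3 (Z(P) = -5 + ((P*2)*(-4))/3 = -5 + ((2*P)*(-4))/3 = -5 + (-8*P)/3 = -5 - 8*P/3)
(158 + Z(2 + 2))*(t(5) - 1*18) = (158 + (-5 - 8*(2 + 2)/3))*(¾ - 1*18) = (158 + (-5 - 8/3*4))*(¾ - 18) = (158 + (-5 - 32/3))*(-69/4) = (158 - 47/3)*(-69/4) = (427/3)*(-69/4) = -9821/4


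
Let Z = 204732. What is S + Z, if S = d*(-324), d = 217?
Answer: 134424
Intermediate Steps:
S = -70308 (S = 217*(-324) = -70308)
S + Z = -70308 + 204732 = 134424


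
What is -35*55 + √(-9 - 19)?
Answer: -1925 + 2*I*√7 ≈ -1925.0 + 5.2915*I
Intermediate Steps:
-35*55 + √(-9 - 19) = -1925 + √(-28) = -1925 + 2*I*√7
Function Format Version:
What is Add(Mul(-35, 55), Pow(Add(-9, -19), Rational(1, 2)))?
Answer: Add(-1925, Mul(2, I, Pow(7, Rational(1, 2)))) ≈ Add(-1925.0, Mul(5.2915, I))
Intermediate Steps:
Add(Mul(-35, 55), Pow(Add(-9, -19), Rational(1, 2))) = Add(-1925, Pow(-28, Rational(1, 2))) = Add(-1925, Mul(2, I, Pow(7, Rational(1, 2))))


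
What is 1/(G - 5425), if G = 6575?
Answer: 1/1150 ≈ 0.00086956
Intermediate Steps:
1/(G - 5425) = 1/(6575 - 5425) = 1/1150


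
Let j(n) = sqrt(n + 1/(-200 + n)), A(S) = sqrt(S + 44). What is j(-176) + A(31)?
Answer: 5*sqrt(3) + 9*I*sqrt(76798)/188 ≈ 8.6602 + 13.267*I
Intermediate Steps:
A(S) = sqrt(44 + S)
j(-176) + A(31) = sqrt((1 - 176*(-200 - 176))/(-200 - 176)) + sqrt(44 + 31) = sqrt((1 - 176*(-376))/(-376)) + sqrt(75) = sqrt(-(1 + 66176)/376) + 5*sqrt(3) = sqrt(-1/376*66177) + 5*sqrt(3) = sqrt(-66177/376) + 5*sqrt(3) = 9*I*sqrt(76798)/188 + 5*sqrt(3) = 5*sqrt(3) + 9*I*sqrt(76798)/188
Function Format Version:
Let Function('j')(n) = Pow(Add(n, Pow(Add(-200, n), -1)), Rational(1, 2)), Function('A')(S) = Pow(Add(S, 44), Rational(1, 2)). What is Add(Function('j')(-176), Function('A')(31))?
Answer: Add(Mul(5, Pow(3, Rational(1, 2))), Mul(Rational(9, 188), I, Pow(76798, Rational(1, 2)))) ≈ Add(8.6602, Mul(13.267, I))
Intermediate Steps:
Function('A')(S) = Pow(Add(44, S), Rational(1, 2))
Add(Function('j')(-176), Function('A')(31)) = Add(Pow(Mul(Pow(Add(-200, -176), -1), Add(1, Mul(-176, Add(-200, -176)))), Rational(1, 2)), Pow(Add(44, 31), Rational(1, 2))) = Add(Pow(Mul(Pow(-376, -1), Add(1, Mul(-176, -376))), Rational(1, 2)), Pow(75, Rational(1, 2))) = Add(Pow(Mul(Rational(-1, 376), Add(1, 66176)), Rational(1, 2)), Mul(5, Pow(3, Rational(1, 2)))) = Add(Pow(Mul(Rational(-1, 376), 66177), Rational(1, 2)), Mul(5, Pow(3, Rational(1, 2)))) = Add(Pow(Rational(-66177, 376), Rational(1, 2)), Mul(5, Pow(3, Rational(1, 2)))) = Add(Mul(Rational(9, 188), I, Pow(76798, Rational(1, 2))), Mul(5, Pow(3, Rational(1, 2)))) = Add(Mul(5, Pow(3, Rational(1, 2))), Mul(Rational(9, 188), I, Pow(76798, Rational(1, 2))))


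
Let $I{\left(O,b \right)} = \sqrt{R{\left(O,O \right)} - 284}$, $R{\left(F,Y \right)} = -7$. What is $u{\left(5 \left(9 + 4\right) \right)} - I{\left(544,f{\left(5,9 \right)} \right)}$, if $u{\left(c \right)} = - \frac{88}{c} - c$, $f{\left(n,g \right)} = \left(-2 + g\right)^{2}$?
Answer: $- \frac{4313}{65} - i \sqrt{291} \approx -66.354 - 17.059 i$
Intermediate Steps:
$I{\left(O,b \right)} = i \sqrt{291}$ ($I{\left(O,b \right)} = \sqrt{-7 - 284} = \sqrt{-291} = i \sqrt{291}$)
$u{\left(c \right)} = - c - \frac{88}{c}$
$u{\left(5 \left(9 + 4\right) \right)} - I{\left(544,f{\left(5,9 \right)} \right)} = \left(- 5 \left(9 + 4\right) - \frac{88}{5 \left(9 + 4\right)}\right) - i \sqrt{291} = \left(- 5 \cdot 13 - \frac{88}{5 \cdot 13}\right) - i \sqrt{291} = \left(\left(-1\right) 65 - \frac{88}{65}\right) - i \sqrt{291} = \left(-65 - \frac{88}{65}\right) - i \sqrt{291} = - \frac{4313}{65} - i \sqrt{291}$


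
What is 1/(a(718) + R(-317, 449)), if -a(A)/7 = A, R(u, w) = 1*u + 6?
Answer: -1/5337 ≈ -0.00018737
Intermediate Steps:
R(u, w) = 6 + u (R(u, w) = u + 6 = 6 + u)
a(A) = -7*A
1/(a(718) + R(-317, 449)) = 1/(-7*718 + (6 - 317)) = 1/(-5026 - 311) = 1/(-5337) = -1/5337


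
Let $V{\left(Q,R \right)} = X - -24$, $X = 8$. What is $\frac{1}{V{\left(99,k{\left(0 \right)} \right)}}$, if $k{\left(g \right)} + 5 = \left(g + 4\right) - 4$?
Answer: $\frac{1}{32} \approx 0.03125$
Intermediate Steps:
$k{\left(g \right)} = -5 + g$ ($k{\left(g \right)} = -5 + \left(\left(g + 4\right) - 4\right) = -5 + \left(\left(4 + g\right) - 4\right) = -5 + g$)
$V{\left(Q,R \right)} = 32$ ($V{\left(Q,R \right)} = 8 - -24 = 8 + 24 = 32$)
$\frac{1}{V{\left(99,k{\left(0 \right)} \right)}} = \frac{1}{32}$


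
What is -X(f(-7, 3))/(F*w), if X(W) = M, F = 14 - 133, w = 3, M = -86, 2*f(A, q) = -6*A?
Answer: -86/357 ≈ -0.24090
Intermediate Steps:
f(A, q) = -3*A (f(A, q) = (-6*A)/2 = -3*A)
F = -119
X(W) = -86
-X(f(-7, 3))/(F*w) = -(-86)/((-119*3)) = -(-86)/(-357) = -(-86)*(-1)/357 = -1*86/357 = -86/357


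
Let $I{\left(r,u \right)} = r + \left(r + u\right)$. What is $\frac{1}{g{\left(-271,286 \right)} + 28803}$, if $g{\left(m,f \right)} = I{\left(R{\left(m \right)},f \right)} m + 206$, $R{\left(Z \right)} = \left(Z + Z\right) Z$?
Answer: $- \frac{1}{79658541} \approx -1.2554 \cdot 10^{-8}$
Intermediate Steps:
$R{\left(Z \right)} = 2 Z^{2}$ ($R{\left(Z \right)} = 2 Z Z = 2 Z^{2}$)
$I{\left(r,u \right)} = u + 2 r$
$g{\left(m,f \right)} = 206 + m \left(f + 4 m^{2}\right)$ ($g{\left(m,f \right)} = \left(f + 2 \cdot 2 m^{2}\right) m + 206 = \left(f + 4 m^{2}\right) m + 206 = m \left(f + 4 m^{2}\right) + 206 = 206 + m \left(f + 4 m^{2}\right)$)
$\frac{1}{g{\left(-271,286 \right)} + 28803} = \frac{1}{\left(206 - 271 \left(286 + 4 \left(-271\right)^{2}\right)\right) + 28803} = \frac{1}{\left(206 - 271 \left(286 + 4 \cdot 73441\right)\right) + 28803} = \frac{1}{\left(206 - 271 \left(286 + 293764\right)\right) + 28803} = \frac{1}{\left(206 - 79687550\right) + 28803} = \frac{1}{-79687344 + 28803} = \frac{1}{-79658541} = - \frac{1}{79658541}$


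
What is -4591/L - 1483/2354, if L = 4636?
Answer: -8841201/5456572 ≈ -1.6203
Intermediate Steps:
-4591/L - 1483/2354 = -4591/4636 - 1483/2354 = -8841201/5456572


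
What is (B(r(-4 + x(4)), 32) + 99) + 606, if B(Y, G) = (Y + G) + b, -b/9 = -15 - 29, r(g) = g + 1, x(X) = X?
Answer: 1134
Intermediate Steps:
r(g) = 1 + g
b = 396 (b = -9*(-15 - 29) = -9*(-44) = 396)
B(Y, G) = 396 + G + Y (B(Y, G) = (Y + G) + 396 = (G + Y) + 396 = 396 + G + Y)
(B(r(-4 + x(4)), 32) + 99) + 606 = ((396 + 32 + (1 + (-4 + 4))) + 99) + 606 = ((396 + 32 + (1 + 0)) + 99) + 606 = ((396 + 32 + 1) + 99) + 606 = (429 + 99) + 606 = 528 + 606 = 1134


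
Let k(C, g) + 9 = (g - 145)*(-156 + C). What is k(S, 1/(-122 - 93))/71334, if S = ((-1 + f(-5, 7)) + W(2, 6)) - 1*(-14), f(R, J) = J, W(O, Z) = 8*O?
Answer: 83093/340818 ≈ 0.24380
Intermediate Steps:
S = 36 (S = ((-1 + 7) + 8*2) - 1*(-14) = (6 + 16) + 14 = 22 + 14 = 36)
k(C, g) = -9 + (-156 + C)*(-145 + g) (k(C, g) = -9 + (g - 145)*(-156 + C) = -9 + (-145 + g)*(-156 + C) = -9 + (-156 + C)*(-145 + g))
k(S, 1/(-122 - 93))/71334 = (22611 - 156/(-122 - 93) - 145*36 + 36/(-122 - 93))/71334 = (22611 - 156/(-215) - 5220 + 36/(-215))*(1/71334) = (22611 - 156*(-1/215) - 5220 + 36*(-1/215))*(1/71334) = (22611 + 156/215 - 5220 - 36/215)*(1/71334) = (747837/43)*(1/71334) = 83093/340818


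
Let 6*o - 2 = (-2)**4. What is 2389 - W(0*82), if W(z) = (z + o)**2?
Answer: 2380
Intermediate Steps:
o = 3 (o = 1/3 + (1/6)*(-2)**4 = 1/3 + (1/6)*16 = 1/3 + 8/3 = 3)
W(z) = (3 + z)**2 (W(z) = (z + 3)**2 = (3 + z)**2)
2389 - W(0*82) = 2389 - (3 + 0*82)**2 = 2389 - (3 + 0)**2 = 2389 - 1*3**2 = 2389 - 1*9 = 2389 - 9 = 2380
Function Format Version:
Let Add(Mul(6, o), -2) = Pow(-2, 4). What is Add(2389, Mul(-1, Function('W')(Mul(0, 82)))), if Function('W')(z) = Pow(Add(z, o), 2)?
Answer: 2380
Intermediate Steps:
o = 3 (o = Add(Rational(1, 3), Mul(Rational(1, 6), Pow(-2, 4))) = Add(Rational(1, 3), Mul(Rational(1, 6), 16)) = Add(Rational(1, 3), Rational(8, 3)) = 3)
Function('W')(z) = Pow(Add(3, z), 2) (Function('W')(z) = Pow(Add(z, 3), 2) = Pow(Add(3, z), 2))
Add(2389, Mul(-1, Function('W')(Mul(0, 82)))) = Add(2389, Mul(-1, Pow(Add(3, Mul(0, 82)), 2))) = Add(2389, Mul(-1, Pow(Add(3, 0), 2))) = Add(2389, Mul(-1, Pow(3, 2))) = Add(2389, Mul(-1, 9)) = Add(2389, -9) = 2380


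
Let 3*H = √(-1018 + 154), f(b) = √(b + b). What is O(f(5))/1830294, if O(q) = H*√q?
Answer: 2*I*2^(¾)*√3*5^(¼)/915147 ≈ 9.5195e-6*I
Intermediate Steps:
f(b) = √2*√b (f(b) = √(2*b) = √2*√b)
H = 4*I*√6 (H = √(-1018 + 154)/3 = √(-864)/3 = (12*I*√6)/3 = 4*I*√6 ≈ 9.798*I)
O(q) = 4*I*√6*√q (O(q) = (4*I*√6)*√q = 4*I*√6*√q)
O(f(5))/1830294 = (4*I*√6*√(√2*√5))/1830294 = (4*I*√6*√(√10))*(1/1830294) = (4*I*√6*10^(¼))*(1/1830294) = (4*I*2^(¾)*√3*5^(¼))*(1/1830294) = 2*I*2^(¾)*√3*5^(¼)/915147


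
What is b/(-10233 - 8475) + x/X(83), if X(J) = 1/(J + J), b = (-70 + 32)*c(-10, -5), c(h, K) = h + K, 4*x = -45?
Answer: -2911480/1559 ≈ -1867.5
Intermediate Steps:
x = -45/4 (x = (¼)*(-45) = -45/4 ≈ -11.250)
c(h, K) = K + h
b = 570 (b = (-70 + 32)*(-5 - 10) = -38*(-15) = 570)
X(J) = 1/(2*J)
b/(-10233 - 8475) + x/X(83) = 570/(-10233 - 8475) - 45/(4*((½)/83)) = 570/(-18708) - 45/(4*((½)*(1/83))) = 570*(-1/18708) - 45/(4*1/166) = -95/3118 - 45/4*166 = -95/3118 - 3735/2 = -2911480/1559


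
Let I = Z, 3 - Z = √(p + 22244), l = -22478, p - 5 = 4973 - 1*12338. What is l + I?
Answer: -22597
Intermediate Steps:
p = -7360 (p = 5 + (4973 - 1*12338) = 5 + (4973 - 12338) = 5 - 7365 = -7360)
Z = -119 (Z = 3 - √(-7360 + 22244) = 3 - √14884 = 3 - 1*122 = 3 - 122 = -119)
I = -119
l + I = -22478 - 119 = -22597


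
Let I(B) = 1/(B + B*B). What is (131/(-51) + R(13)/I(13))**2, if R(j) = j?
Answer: 14528686225/2601 ≈ 5.5858e+6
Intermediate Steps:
I(B) = 1/(B + B**2)
(131/(-51) + R(13)/I(13))**2 = (131/(-51) + 13/((1/(13*(1 + 13)))))**2 = (131*(-1/51) + 13/(((1/13)/14)))**2 = (-131/51 + 13/(((1/13)*(1/14))))**2 = (-131/51 + 13/(1/182))**2 = (-131/51 + 13*182)**2 = (-131/51 + 2366)**2 = (120535/51)**2 = 14528686225/2601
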